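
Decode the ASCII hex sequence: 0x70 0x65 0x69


Codes (hex): 0x70 0x65 0x69
Per-code ASCII lookup:
  0x70 = 112  (range 97-122: lowercase, 112 - 97 = 15) → 'p'
  0x65 = 101  (range 97-122: lowercase, 101 - 97 = 4) → 'e'
  0x69 = 105  (range 97-122: lowercase, 105 - 97 = 8) → 'i'
= 'pei'


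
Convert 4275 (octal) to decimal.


Positional values:
Position 0: 5 × 8^0 = 5
Position 1: 7 × 8^1 = 56
Position 2: 2 × 8^2 = 128
Position 3: 4 × 8^3 = 2048
Sum = 5 + 56 + 128 + 2048
= 2237


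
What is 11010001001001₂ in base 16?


Group into 4-bit nibbles: 0011010001001001
  0011 = 3
  0100 = 4
  0100 = 4
  1001 = 9
= 0x3449


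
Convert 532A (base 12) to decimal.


Positional values (base 12):
  A × 12^0 = 10 × 1 = 10
  2 × 12^1 = 2 × 12 = 24
  3 × 12^2 = 3 × 144 = 432
  5 × 12^3 = 5 × 1728 = 8640
Sum = 10 + 24 + 432 + 8640
= 9106


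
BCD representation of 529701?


Each digit → 4-bit binary:
  5 → 0101
  2 → 0010
  9 → 1001
  7 → 0111
  0 → 0000
  1 → 0001
= 0101 0010 1001 0111 0000 0001


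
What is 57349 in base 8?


Divide by 8 repeatedly:
57349 ÷ 8 = 7168 remainder 5
7168 ÷ 8 = 896 remainder 0
896 ÷ 8 = 112 remainder 0
112 ÷ 8 = 14 remainder 0
14 ÷ 8 = 1 remainder 6
1 ÷ 8 = 0 remainder 1
Reading remainders bottom-up:
= 0o160005


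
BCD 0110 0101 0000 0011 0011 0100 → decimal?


Each 4-bit group → digit:
  0110 → 6
  0101 → 5
  0000 → 0
  0011 → 3
  0011 → 3
  0100 → 4
= 650334


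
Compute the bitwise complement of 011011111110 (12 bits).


Original: 011011111110
Invert all bits:
  bit 0: 0 → 1
  bit 1: 1 → 0
  bit 2: 1 → 0
  bit 3: 0 → 1
  bit 4: 1 → 0
  bit 5: 1 → 0
  bit 6: 1 → 0
  bit 7: 1 → 0
  bit 8: 1 → 0
  bit 9: 1 → 0
  bit 10: 1 → 0
  bit 11: 0 → 1
= 100100000001


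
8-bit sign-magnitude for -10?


Sign bit: 1 (negative)
Magnitude: 10 = 0001010
= 10001010


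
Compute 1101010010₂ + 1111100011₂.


Align and add column by column (LSB to MSB, carry propagating):
  01101010010
+ 01111100011
  -----------
  col 0: 0 + 1 + 0 (carry in) = 1 → bit 1, carry out 0
  col 1: 1 + 1 + 0 (carry in) = 2 → bit 0, carry out 1
  col 2: 0 + 0 + 1 (carry in) = 1 → bit 1, carry out 0
  col 3: 0 + 0 + 0 (carry in) = 0 → bit 0, carry out 0
  col 4: 1 + 0 + 0 (carry in) = 1 → bit 1, carry out 0
  col 5: 0 + 1 + 0 (carry in) = 1 → bit 1, carry out 0
  col 6: 1 + 1 + 0 (carry in) = 2 → bit 0, carry out 1
  col 7: 0 + 1 + 1 (carry in) = 2 → bit 0, carry out 1
  col 8: 1 + 1 + 1 (carry in) = 3 → bit 1, carry out 1
  col 9: 1 + 1 + 1 (carry in) = 3 → bit 1, carry out 1
  col 10: 0 + 0 + 1 (carry in) = 1 → bit 1, carry out 0
Reading bits MSB→LSB: 11100110101
Strip leading zeros: 11100110101
= 11100110101


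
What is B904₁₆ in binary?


Each hex digit → 4 binary bits:
  B = 1011
  9 = 1001
  0 = 0000
  4 = 0100
Concatenate: 1011 1001 0000 0100
= 1011100100000100


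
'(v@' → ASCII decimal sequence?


String: '(v@'  (3 characters)
Per-character ASCII lookup:
  '(': special character: '(' = 40
  'v': lowercase starts at 97: 'v' = 97 + 21 = 118
  '@': special character: '@' = 64
= 40 118 64


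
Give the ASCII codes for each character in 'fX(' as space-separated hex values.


String: 'fX('  (3 characters)
Per-character ASCII lookup:
  'f': lowercase starts at 97: 'f' = 97 + 5 = 102 → 0x66
  'X': uppercase starts at 65: 'X' = 65 + 23 = 88 → 0x58
  '(': special character: '(' = 40 → 0x28
= 0x66 0x58 0x28


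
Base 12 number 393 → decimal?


Positional values (base 12):
  3 × 12^0 = 3 × 1 = 3
  9 × 12^1 = 9 × 12 = 108
  3 × 12^2 = 3 × 144 = 432
Sum = 3 + 108 + 432
= 543


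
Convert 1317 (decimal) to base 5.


Divide by 5 repeatedly:
1317 ÷ 5 = 263 remainder 2
263 ÷ 5 = 52 remainder 3
52 ÷ 5 = 10 remainder 2
10 ÷ 5 = 2 remainder 0
2 ÷ 5 = 0 remainder 2
Reading remainders bottom-up:
= 20232


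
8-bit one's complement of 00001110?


Original: 00001110
Invert all bits:
  bit 0: 0 → 1
  bit 1: 0 → 1
  bit 2: 0 → 1
  bit 3: 0 → 1
  bit 4: 1 → 0
  bit 5: 1 → 0
  bit 6: 1 → 0
  bit 7: 0 → 1
= 11110001


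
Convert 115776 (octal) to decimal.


Positional values:
Position 0: 6 × 8^0 = 6
Position 1: 7 × 8^1 = 56
Position 2: 7 × 8^2 = 448
Position 3: 5 × 8^3 = 2560
Position 4: 1 × 8^4 = 4096
Position 5: 1 × 8^5 = 32768
Sum = 6 + 56 + 448 + 2560 + 4096 + 32768
= 39934


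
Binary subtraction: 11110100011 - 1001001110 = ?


Align and subtract column by column (LSB to MSB, borrowing when needed):
  11110100011
- 01001001110
  -----------
  col 0: (1 - 0 borrow-in) - 0 → 1 - 0 = 1, borrow out 0
  col 1: (1 - 0 borrow-in) - 1 → 1 - 1 = 0, borrow out 0
  col 2: (0 - 0 borrow-in) - 1 → borrow from next column: (0+2) - 1 = 1, borrow out 1
  col 3: (0 - 1 borrow-in) - 1 → borrow from next column: (-1+2) - 1 = 0, borrow out 1
  col 4: (0 - 1 borrow-in) - 0 → borrow from next column: (-1+2) - 0 = 1, borrow out 1
  col 5: (1 - 1 borrow-in) - 0 → 0 - 0 = 0, borrow out 0
  col 6: (0 - 0 borrow-in) - 1 → borrow from next column: (0+2) - 1 = 1, borrow out 1
  col 7: (1 - 1 borrow-in) - 0 → 0 - 0 = 0, borrow out 0
  col 8: (1 - 0 borrow-in) - 0 → 1 - 0 = 1, borrow out 0
  col 9: (1 - 0 borrow-in) - 1 → 1 - 1 = 0, borrow out 0
  col 10: (1 - 0 borrow-in) - 0 → 1 - 0 = 1, borrow out 0
Reading bits MSB→LSB: 10101010101
Strip leading zeros: 10101010101
= 10101010101


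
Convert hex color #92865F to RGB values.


Hex: #92865F
R = 92₁₆ = 146
G = 86₁₆ = 134
B = 5F₁₆ = 95
= RGB(146, 134, 95)


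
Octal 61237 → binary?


Each octal digit → 3 binary bits:
  6 = 110
  1 = 001
  2 = 010
  3 = 011
  7 = 111
Concatenate: 110 001 010 011 111
= 110001010011111


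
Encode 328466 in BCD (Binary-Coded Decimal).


Each digit → 4-bit binary:
  3 → 0011
  2 → 0010
  8 → 1000
  4 → 0100
  6 → 0110
  6 → 0110
= 0011 0010 1000 0100 0110 0110


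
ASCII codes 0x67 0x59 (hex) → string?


Codes (hex): 0x67 0x59
Per-code ASCII lookup:
  0x67 = 103  (range 97-122: lowercase, 103 - 97 = 6) → 'g'
  0x59 = 89  (range 65-90: uppercase, 89 - 65 = 24) → 'Y'
= 'gY'


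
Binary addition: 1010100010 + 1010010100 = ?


Align and add column by column (LSB to MSB, carry propagating):
  01010100010
+ 01010010100
  -----------
  col 0: 0 + 0 + 0 (carry in) = 0 → bit 0, carry out 0
  col 1: 1 + 0 + 0 (carry in) = 1 → bit 1, carry out 0
  col 2: 0 + 1 + 0 (carry in) = 1 → bit 1, carry out 0
  col 3: 0 + 0 + 0 (carry in) = 0 → bit 0, carry out 0
  col 4: 0 + 1 + 0 (carry in) = 1 → bit 1, carry out 0
  col 5: 1 + 0 + 0 (carry in) = 1 → bit 1, carry out 0
  col 6: 0 + 0 + 0 (carry in) = 0 → bit 0, carry out 0
  col 7: 1 + 1 + 0 (carry in) = 2 → bit 0, carry out 1
  col 8: 0 + 0 + 1 (carry in) = 1 → bit 1, carry out 0
  col 9: 1 + 1 + 0 (carry in) = 2 → bit 0, carry out 1
  col 10: 0 + 0 + 1 (carry in) = 1 → bit 1, carry out 0
Reading bits MSB→LSB: 10100110110
Strip leading zeros: 10100110110
= 10100110110


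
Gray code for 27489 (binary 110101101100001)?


Binary: 110101101100001
Gray code: G = B XOR (B >> 1)
B >> 1 = 011010110110000
110101101100001 XOR 011010110110000:
  1 XOR 0 = 1
  1 XOR 1 = 0
  0 XOR 1 = 1
  1 XOR 0 = 1
  0 XOR 1 = 1
  1 XOR 0 = 1
  1 XOR 1 = 0
  0 XOR 1 = 1
  1 XOR 0 = 1
  1 XOR 1 = 0
  0 XOR 1 = 1
  0 XOR 0 = 0
  0 XOR 0 = 0
  0 XOR 0 = 0
  1 XOR 0 = 1
= 101111011010001


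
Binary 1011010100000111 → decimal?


Positional values:
Bit 0: 1 × 2^0 = 1
Bit 1: 1 × 2^1 = 2
Bit 2: 1 × 2^2 = 4
Bit 8: 1 × 2^8 = 256
Bit 10: 1 × 2^10 = 1024
Bit 12: 1 × 2^12 = 4096
Bit 13: 1 × 2^13 = 8192
Bit 15: 1 × 2^15 = 32768
Sum = 1 + 2 + 4 + 256 + 1024 + 4096 + 8192 + 32768
= 46343


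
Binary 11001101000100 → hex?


Group into 4-bit nibbles: 0011001101000100
  0011 = 3
  0011 = 3
  0100 = 4
  0100 = 4
= 0x3344


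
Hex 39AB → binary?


Each hex digit → 4 binary bits:
  3 = 0011
  9 = 1001
  A = 1010
  B = 1011
Concatenate: 0011 1001 1010 1011
= 0011100110101011


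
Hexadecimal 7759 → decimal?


Positional values:
Position 0: 9 × 16^0 = 9 × 1 = 9
Position 1: 5 × 16^1 = 5 × 16 = 80
Position 2: 7 × 16^2 = 7 × 256 = 1792
Position 3: 7 × 16^3 = 7 × 4096 = 28672
Sum = 9 + 80 + 1792 + 28672
= 30553


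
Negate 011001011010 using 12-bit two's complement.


Original: 011001011010
Step 1 - Invert all bits: 100110100101
Step 2 - Add 1: 100110100101 + 1
= 100110100110 (represents -1626)


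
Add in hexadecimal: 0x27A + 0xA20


Align and add column by column (LSB to MSB, each column mod 16 with carry):
  027A
+ 0A20
  ----
  col 0: A(10) + 0(0) + 0 (carry in) = 10 → A(10), carry out 0
  col 1: 7(7) + 2(2) + 0 (carry in) = 9 → 9(9), carry out 0
  col 2: 2(2) + A(10) + 0 (carry in) = 12 → C(12), carry out 0
  col 3: 0(0) + 0(0) + 0 (carry in) = 0 → 0(0), carry out 0
Reading digits MSB→LSB: 0C9A
Strip leading zeros: C9A
= 0xC9A


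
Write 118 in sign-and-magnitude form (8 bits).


Sign bit: 0 (positive)
Magnitude: 118 = 1110110
= 01110110


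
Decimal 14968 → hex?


Divide by 16 repeatedly:
14968 ÷ 16 = 935 remainder 8 (8)
935 ÷ 16 = 58 remainder 7 (7)
58 ÷ 16 = 3 remainder 10 (A)
3 ÷ 16 = 0 remainder 3 (3)
Reading remainders bottom-up:
= 0x3A78


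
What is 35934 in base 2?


Divide by 2 repeatedly:
35934 ÷ 2 = 17967 remainder 0
17967 ÷ 2 = 8983 remainder 1
8983 ÷ 2 = 4491 remainder 1
4491 ÷ 2 = 2245 remainder 1
2245 ÷ 2 = 1122 remainder 1
1122 ÷ 2 = 561 remainder 0
561 ÷ 2 = 280 remainder 1
280 ÷ 2 = 140 remainder 0
140 ÷ 2 = 70 remainder 0
70 ÷ 2 = 35 remainder 0
35 ÷ 2 = 17 remainder 1
17 ÷ 2 = 8 remainder 1
8 ÷ 2 = 4 remainder 0
4 ÷ 2 = 2 remainder 0
2 ÷ 2 = 1 remainder 0
1 ÷ 2 = 0 remainder 1
Reading remainders bottom-up:
= 1000110001011110


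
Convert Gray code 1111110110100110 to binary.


Gray code: 1111110110100110
MSB stays the same: 1
Each subsequent bit = prev_binary XOR current_gray:
  B[1] = 1 XOR 1 = 0
  B[2] = 0 XOR 1 = 1
  B[3] = 1 XOR 1 = 0
  B[4] = 0 XOR 1 = 1
  B[5] = 1 XOR 1 = 0
  B[6] = 0 XOR 0 = 0
  B[7] = 0 XOR 1 = 1
  B[8] = 1 XOR 1 = 0
  B[9] = 0 XOR 0 = 0
  B[10] = 0 XOR 1 = 1
  B[11] = 1 XOR 0 = 1
  B[12] = 1 XOR 0 = 1
  B[13] = 1 XOR 1 = 0
  B[14] = 0 XOR 1 = 1
  B[15] = 1 XOR 0 = 1
= 1010100100111011 (43323 decimal)


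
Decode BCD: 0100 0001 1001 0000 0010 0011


Each 4-bit group → digit:
  0100 → 4
  0001 → 1
  1001 → 9
  0000 → 0
  0010 → 2
  0011 → 3
= 419023


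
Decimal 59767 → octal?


Divide by 8 repeatedly:
59767 ÷ 8 = 7470 remainder 7
7470 ÷ 8 = 933 remainder 6
933 ÷ 8 = 116 remainder 5
116 ÷ 8 = 14 remainder 4
14 ÷ 8 = 1 remainder 6
1 ÷ 8 = 0 remainder 1
Reading remainders bottom-up:
= 0o164567


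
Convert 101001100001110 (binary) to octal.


Group into 3-bit groups: 101001100001110
  101 = 5
  001 = 1
  100 = 4
  001 = 1
  110 = 6
= 0o51416


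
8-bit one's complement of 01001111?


Original: 01001111
Invert all bits:
  bit 0: 0 → 1
  bit 1: 1 → 0
  bit 2: 0 → 1
  bit 3: 0 → 1
  bit 4: 1 → 0
  bit 5: 1 → 0
  bit 6: 1 → 0
  bit 7: 1 → 0
= 10110000


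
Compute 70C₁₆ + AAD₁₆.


Align and add column by column (LSB to MSB, each column mod 16 with carry):
  070C
+ 0AAD
  ----
  col 0: C(12) + D(13) + 0 (carry in) = 25 → 9(9), carry out 1
  col 1: 0(0) + A(10) + 1 (carry in) = 11 → B(11), carry out 0
  col 2: 7(7) + A(10) + 0 (carry in) = 17 → 1(1), carry out 1
  col 3: 0(0) + 0(0) + 1 (carry in) = 1 → 1(1), carry out 0
Reading digits MSB→LSB: 11B9
Strip leading zeros: 11B9
= 0x11B9


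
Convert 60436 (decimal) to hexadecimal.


Divide by 16 repeatedly:
60436 ÷ 16 = 3777 remainder 4 (4)
3777 ÷ 16 = 236 remainder 1 (1)
236 ÷ 16 = 14 remainder 12 (C)
14 ÷ 16 = 0 remainder 14 (E)
Reading remainders bottom-up:
= 0xEC14


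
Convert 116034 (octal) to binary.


Each octal digit → 3 binary bits:
  1 = 001
  1 = 001
  6 = 110
  0 = 000
  3 = 011
  4 = 100
Concatenate: 001 001 110 000 011 100
= 001001110000011100


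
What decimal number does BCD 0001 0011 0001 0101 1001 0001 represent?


Each 4-bit group → digit:
  0001 → 1
  0011 → 3
  0001 → 1
  0101 → 5
  1001 → 9
  0001 → 1
= 131591


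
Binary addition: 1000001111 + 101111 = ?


Align and add column by column (LSB to MSB, carry propagating):
  01000001111
+ 00000101111
  -----------
  col 0: 1 + 1 + 0 (carry in) = 2 → bit 0, carry out 1
  col 1: 1 + 1 + 1 (carry in) = 3 → bit 1, carry out 1
  col 2: 1 + 1 + 1 (carry in) = 3 → bit 1, carry out 1
  col 3: 1 + 1 + 1 (carry in) = 3 → bit 1, carry out 1
  col 4: 0 + 0 + 1 (carry in) = 1 → bit 1, carry out 0
  col 5: 0 + 1 + 0 (carry in) = 1 → bit 1, carry out 0
  col 6: 0 + 0 + 0 (carry in) = 0 → bit 0, carry out 0
  col 7: 0 + 0 + 0 (carry in) = 0 → bit 0, carry out 0
  col 8: 0 + 0 + 0 (carry in) = 0 → bit 0, carry out 0
  col 9: 1 + 0 + 0 (carry in) = 1 → bit 1, carry out 0
  col 10: 0 + 0 + 0 (carry in) = 0 → bit 0, carry out 0
Reading bits MSB→LSB: 01000111110
Strip leading zeros: 1000111110
= 1000111110


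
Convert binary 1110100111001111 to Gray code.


Binary: 1110100111001111
Gray code: G = B XOR (B >> 1)
B >> 1 = 0111010011100111
1110100111001111 XOR 0111010011100111:
  1 XOR 0 = 1
  1 XOR 1 = 0
  1 XOR 1 = 0
  0 XOR 1 = 1
  1 XOR 0 = 1
  0 XOR 1 = 1
  0 XOR 0 = 0
  1 XOR 0 = 1
  1 XOR 1 = 0
  1 XOR 1 = 0
  0 XOR 1 = 1
  0 XOR 0 = 0
  1 XOR 0 = 1
  1 XOR 1 = 0
  1 XOR 1 = 0
  1 XOR 1 = 0
= 1001110100101000


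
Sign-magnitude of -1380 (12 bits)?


Sign bit: 1 (negative)
Magnitude: 1380 = 10101100100
= 110101100100


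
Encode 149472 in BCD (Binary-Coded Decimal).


Each digit → 4-bit binary:
  1 → 0001
  4 → 0100
  9 → 1001
  4 → 0100
  7 → 0111
  2 → 0010
= 0001 0100 1001 0100 0111 0010


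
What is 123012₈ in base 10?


Positional values:
Position 0: 2 × 8^0 = 2
Position 1: 1 × 8^1 = 8
Position 2: 0 × 8^2 = 0
Position 3: 3 × 8^3 = 1536
Position 4: 2 × 8^4 = 8192
Position 5: 1 × 8^5 = 32768
Sum = 2 + 8 + 0 + 1536 + 8192 + 32768
= 42506


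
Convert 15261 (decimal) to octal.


Divide by 8 repeatedly:
15261 ÷ 8 = 1907 remainder 5
1907 ÷ 8 = 238 remainder 3
238 ÷ 8 = 29 remainder 6
29 ÷ 8 = 3 remainder 5
3 ÷ 8 = 0 remainder 3
Reading remainders bottom-up:
= 0o35635


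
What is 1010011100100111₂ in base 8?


Group into 3-bit groups: 001010011100100111
  001 = 1
  010 = 2
  011 = 3
  100 = 4
  100 = 4
  111 = 7
= 0o123447


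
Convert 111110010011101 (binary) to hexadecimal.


Group into 4-bit nibbles: 0111110010011101
  0111 = 7
  1100 = C
  1001 = 9
  1101 = D
= 0x7C9D


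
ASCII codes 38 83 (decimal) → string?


Codes (decimal): 38 83
Per-code ASCII lookup:
  38  (special character) → '&'
  83  (range 65-90: uppercase, 83 - 65 = 18) → 'S'
= '&S'


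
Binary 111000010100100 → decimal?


Positional values:
Bit 2: 1 × 2^2 = 4
Bit 5: 1 × 2^5 = 32
Bit 7: 1 × 2^7 = 128
Bit 12: 1 × 2^12 = 4096
Bit 13: 1 × 2^13 = 8192
Bit 14: 1 × 2^14 = 16384
Sum = 4 + 32 + 128 + 4096 + 8192 + 16384
= 28836


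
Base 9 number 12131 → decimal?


Positional values (base 9):
  1 × 9^0 = 1 × 1 = 1
  3 × 9^1 = 3 × 9 = 27
  1 × 9^2 = 1 × 81 = 81
  2 × 9^3 = 2 × 729 = 1458
  1 × 9^4 = 1 × 6561 = 6561
Sum = 1 + 27 + 81 + 1458 + 6561
= 8128


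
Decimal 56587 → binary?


Divide by 2 repeatedly:
56587 ÷ 2 = 28293 remainder 1
28293 ÷ 2 = 14146 remainder 1
14146 ÷ 2 = 7073 remainder 0
7073 ÷ 2 = 3536 remainder 1
3536 ÷ 2 = 1768 remainder 0
1768 ÷ 2 = 884 remainder 0
884 ÷ 2 = 442 remainder 0
442 ÷ 2 = 221 remainder 0
221 ÷ 2 = 110 remainder 1
110 ÷ 2 = 55 remainder 0
55 ÷ 2 = 27 remainder 1
27 ÷ 2 = 13 remainder 1
13 ÷ 2 = 6 remainder 1
6 ÷ 2 = 3 remainder 0
3 ÷ 2 = 1 remainder 1
1 ÷ 2 = 0 remainder 1
Reading remainders bottom-up:
= 1101110100001011


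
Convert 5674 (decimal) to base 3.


Divide by 3 repeatedly:
5674 ÷ 3 = 1891 remainder 1
1891 ÷ 3 = 630 remainder 1
630 ÷ 3 = 210 remainder 0
210 ÷ 3 = 70 remainder 0
70 ÷ 3 = 23 remainder 1
23 ÷ 3 = 7 remainder 2
7 ÷ 3 = 2 remainder 1
2 ÷ 3 = 0 remainder 2
Reading remainders bottom-up:
= 21210011


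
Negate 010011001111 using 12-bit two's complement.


Original: 010011001111
Step 1 - Invert all bits: 101100110000
Step 2 - Add 1: 101100110000 + 1
= 101100110001 (represents -1231)


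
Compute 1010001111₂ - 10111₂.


Align and subtract column by column (LSB to MSB, borrowing when needed):
  1010001111
- 0000010111
  ----------
  col 0: (1 - 0 borrow-in) - 1 → 1 - 1 = 0, borrow out 0
  col 1: (1 - 0 borrow-in) - 1 → 1 - 1 = 0, borrow out 0
  col 2: (1 - 0 borrow-in) - 1 → 1 - 1 = 0, borrow out 0
  col 3: (1 - 0 borrow-in) - 0 → 1 - 0 = 1, borrow out 0
  col 4: (0 - 0 borrow-in) - 1 → borrow from next column: (0+2) - 1 = 1, borrow out 1
  col 5: (0 - 1 borrow-in) - 0 → borrow from next column: (-1+2) - 0 = 1, borrow out 1
  col 6: (0 - 1 borrow-in) - 0 → borrow from next column: (-1+2) - 0 = 1, borrow out 1
  col 7: (1 - 1 borrow-in) - 0 → 0 - 0 = 0, borrow out 0
  col 8: (0 - 0 borrow-in) - 0 → 0 - 0 = 0, borrow out 0
  col 9: (1 - 0 borrow-in) - 0 → 1 - 0 = 1, borrow out 0
Reading bits MSB→LSB: 1001111000
Strip leading zeros: 1001111000
= 1001111000


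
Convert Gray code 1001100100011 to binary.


Gray code: 1001100100011
MSB stays the same: 1
Each subsequent bit = prev_binary XOR current_gray:
  B[1] = 1 XOR 0 = 1
  B[2] = 1 XOR 0 = 1
  B[3] = 1 XOR 1 = 0
  B[4] = 0 XOR 1 = 1
  B[5] = 1 XOR 0 = 1
  B[6] = 1 XOR 0 = 1
  B[7] = 1 XOR 1 = 0
  B[8] = 0 XOR 0 = 0
  B[9] = 0 XOR 0 = 0
  B[10] = 0 XOR 0 = 0
  B[11] = 0 XOR 1 = 1
  B[12] = 1 XOR 1 = 0
= 1110111000010 (7618 decimal)


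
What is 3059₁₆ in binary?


Each hex digit → 4 binary bits:
  3 = 0011
  0 = 0000
  5 = 0101
  9 = 1001
Concatenate: 0011 0000 0101 1001
= 0011000001011001


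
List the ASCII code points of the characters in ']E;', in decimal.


String: ']E;'  (3 characters)
Per-character ASCII lookup:
  ']': special character: ']' = 93
  'E': uppercase starts at 65: 'E' = 65 + 4 = 69
  ';': special character: ';' = 59
= 93 69 59


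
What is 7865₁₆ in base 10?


Positional values:
Position 0: 5 × 16^0 = 5 × 1 = 5
Position 1: 6 × 16^1 = 6 × 16 = 96
Position 2: 8 × 16^2 = 8 × 256 = 2048
Position 3: 7 × 16^3 = 7 × 4096 = 28672
Sum = 5 + 96 + 2048 + 28672
= 30821


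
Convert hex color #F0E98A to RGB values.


Hex: #F0E98A
R = F0₁₆ = 240
G = E9₁₆ = 233
B = 8A₁₆ = 138
= RGB(240, 233, 138)


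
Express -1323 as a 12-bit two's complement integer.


Original: 010100101011
Step 1 - Invert all bits: 101011010100
Step 2 - Add 1: 101011010100 + 1
= 101011010101 (represents -1323)


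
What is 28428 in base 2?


Divide by 2 repeatedly:
28428 ÷ 2 = 14214 remainder 0
14214 ÷ 2 = 7107 remainder 0
7107 ÷ 2 = 3553 remainder 1
3553 ÷ 2 = 1776 remainder 1
1776 ÷ 2 = 888 remainder 0
888 ÷ 2 = 444 remainder 0
444 ÷ 2 = 222 remainder 0
222 ÷ 2 = 111 remainder 0
111 ÷ 2 = 55 remainder 1
55 ÷ 2 = 27 remainder 1
27 ÷ 2 = 13 remainder 1
13 ÷ 2 = 6 remainder 1
6 ÷ 2 = 3 remainder 0
3 ÷ 2 = 1 remainder 1
1 ÷ 2 = 0 remainder 1
Reading remainders bottom-up:
= 110111100001100


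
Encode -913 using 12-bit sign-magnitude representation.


Sign bit: 1 (negative)
Magnitude: 913 = 01110010001
= 101110010001


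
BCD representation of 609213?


Each digit → 4-bit binary:
  6 → 0110
  0 → 0000
  9 → 1001
  2 → 0010
  1 → 0001
  3 → 0011
= 0110 0000 1001 0010 0001 0011


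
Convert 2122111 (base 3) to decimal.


Positional values (base 3):
  1 × 3^0 = 1 × 1 = 1
  1 × 3^1 = 1 × 3 = 3
  1 × 3^2 = 1 × 9 = 9
  2 × 3^3 = 2 × 27 = 54
  2 × 3^4 = 2 × 81 = 162
  1 × 3^5 = 1 × 243 = 243
  2 × 3^6 = 2 × 729 = 1458
Sum = 1 + 3 + 9 + 54 + 162 + 243 + 1458
= 1930


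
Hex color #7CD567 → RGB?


Hex: #7CD567
R = 7C₁₆ = 124
G = D5₁₆ = 213
B = 67₁₆ = 103
= RGB(124, 213, 103)


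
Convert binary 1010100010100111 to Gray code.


Binary: 1010100010100111
Gray code: G = B XOR (B >> 1)
B >> 1 = 0101010001010011
1010100010100111 XOR 0101010001010011:
  1 XOR 0 = 1
  0 XOR 1 = 1
  1 XOR 0 = 1
  0 XOR 1 = 1
  1 XOR 0 = 1
  0 XOR 1 = 1
  0 XOR 0 = 0
  0 XOR 0 = 0
  1 XOR 0 = 1
  0 XOR 1 = 1
  1 XOR 0 = 1
  0 XOR 1 = 1
  0 XOR 0 = 0
  1 XOR 0 = 1
  1 XOR 1 = 0
  1 XOR 1 = 0
= 1111110011110100


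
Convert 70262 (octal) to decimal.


Positional values:
Position 0: 2 × 8^0 = 2
Position 1: 6 × 8^1 = 48
Position 2: 2 × 8^2 = 128
Position 3: 0 × 8^3 = 0
Position 4: 7 × 8^4 = 28672
Sum = 2 + 48 + 128 + 0 + 28672
= 28850


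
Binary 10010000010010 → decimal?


Positional values:
Bit 1: 1 × 2^1 = 2
Bit 4: 1 × 2^4 = 16
Bit 10: 1 × 2^10 = 1024
Bit 13: 1 × 2^13 = 8192
Sum = 2 + 16 + 1024 + 8192
= 9234


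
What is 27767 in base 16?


Divide by 16 repeatedly:
27767 ÷ 16 = 1735 remainder 7 (7)
1735 ÷ 16 = 108 remainder 7 (7)
108 ÷ 16 = 6 remainder 12 (C)
6 ÷ 16 = 0 remainder 6 (6)
Reading remainders bottom-up:
= 0x6C77


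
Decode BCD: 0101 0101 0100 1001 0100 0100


Each 4-bit group → digit:
  0101 → 5
  0101 → 5
  0100 → 4
  1001 → 9
  0100 → 4
  0100 → 4
= 554944


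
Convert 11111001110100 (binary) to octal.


Group into 3-bit groups: 011111001110100
  011 = 3
  111 = 7
  001 = 1
  110 = 6
  100 = 4
= 0o37164


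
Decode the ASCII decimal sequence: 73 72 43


Codes (decimal): 73 72 43
Per-code ASCII lookup:
  73  (range 65-90: uppercase, 73 - 65 = 8) → 'I'
  72  (range 65-90: uppercase, 72 - 65 = 7) → 'H'
  43  (special character) → '+'
= 'IH+'


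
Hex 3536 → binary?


Each hex digit → 4 binary bits:
  3 = 0011
  5 = 0101
  3 = 0011
  6 = 0110
Concatenate: 0011 0101 0011 0110
= 0011010100110110


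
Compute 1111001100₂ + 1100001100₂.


Align and add column by column (LSB to MSB, carry propagating):
  01111001100
+ 01100001100
  -----------
  col 0: 0 + 0 + 0 (carry in) = 0 → bit 0, carry out 0
  col 1: 0 + 0 + 0 (carry in) = 0 → bit 0, carry out 0
  col 2: 1 + 1 + 0 (carry in) = 2 → bit 0, carry out 1
  col 3: 1 + 1 + 1 (carry in) = 3 → bit 1, carry out 1
  col 4: 0 + 0 + 1 (carry in) = 1 → bit 1, carry out 0
  col 5: 0 + 0 + 0 (carry in) = 0 → bit 0, carry out 0
  col 6: 1 + 0 + 0 (carry in) = 1 → bit 1, carry out 0
  col 7: 1 + 0 + 0 (carry in) = 1 → bit 1, carry out 0
  col 8: 1 + 1 + 0 (carry in) = 2 → bit 0, carry out 1
  col 9: 1 + 1 + 1 (carry in) = 3 → bit 1, carry out 1
  col 10: 0 + 0 + 1 (carry in) = 1 → bit 1, carry out 0
Reading bits MSB→LSB: 11011011000
Strip leading zeros: 11011011000
= 11011011000


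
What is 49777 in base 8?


Divide by 8 repeatedly:
49777 ÷ 8 = 6222 remainder 1
6222 ÷ 8 = 777 remainder 6
777 ÷ 8 = 97 remainder 1
97 ÷ 8 = 12 remainder 1
12 ÷ 8 = 1 remainder 4
1 ÷ 8 = 0 remainder 1
Reading remainders bottom-up:
= 0o141161


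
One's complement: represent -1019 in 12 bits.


Original: 001111111011
Invert all bits:
  bit 0: 0 → 1
  bit 1: 0 → 1
  bit 2: 1 → 0
  bit 3: 1 → 0
  bit 4: 1 → 0
  bit 5: 1 → 0
  bit 6: 1 → 0
  bit 7: 1 → 0
  bit 8: 1 → 0
  bit 9: 0 → 1
  bit 10: 1 → 0
  bit 11: 1 → 0
= 110000000100


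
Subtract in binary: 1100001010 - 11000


Align and subtract column by column (LSB to MSB, borrowing when needed):
  1100001010
- 0000011000
  ----------
  col 0: (0 - 0 borrow-in) - 0 → 0 - 0 = 0, borrow out 0
  col 1: (1 - 0 borrow-in) - 0 → 1 - 0 = 1, borrow out 0
  col 2: (0 - 0 borrow-in) - 0 → 0 - 0 = 0, borrow out 0
  col 3: (1 - 0 borrow-in) - 1 → 1 - 1 = 0, borrow out 0
  col 4: (0 - 0 borrow-in) - 1 → borrow from next column: (0+2) - 1 = 1, borrow out 1
  col 5: (0 - 1 borrow-in) - 0 → borrow from next column: (-1+2) - 0 = 1, borrow out 1
  col 6: (0 - 1 borrow-in) - 0 → borrow from next column: (-1+2) - 0 = 1, borrow out 1
  col 7: (0 - 1 borrow-in) - 0 → borrow from next column: (-1+2) - 0 = 1, borrow out 1
  col 8: (1 - 1 borrow-in) - 0 → 0 - 0 = 0, borrow out 0
  col 9: (1 - 0 borrow-in) - 0 → 1 - 0 = 1, borrow out 0
Reading bits MSB→LSB: 1011110010
Strip leading zeros: 1011110010
= 1011110010


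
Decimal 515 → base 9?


Divide by 9 repeatedly:
515 ÷ 9 = 57 remainder 2
57 ÷ 9 = 6 remainder 3
6 ÷ 9 = 0 remainder 6
Reading remainders bottom-up:
= 632


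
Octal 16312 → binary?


Each octal digit → 3 binary bits:
  1 = 001
  6 = 110
  3 = 011
  1 = 001
  2 = 010
Concatenate: 001 110 011 001 010
= 001110011001010


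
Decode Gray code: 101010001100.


Gray code: 101010001100
MSB stays the same: 1
Each subsequent bit = prev_binary XOR current_gray:
  B[1] = 1 XOR 0 = 1
  B[2] = 1 XOR 1 = 0
  B[3] = 0 XOR 0 = 0
  B[4] = 0 XOR 1 = 1
  B[5] = 1 XOR 0 = 1
  B[6] = 1 XOR 0 = 1
  B[7] = 1 XOR 0 = 1
  B[8] = 1 XOR 1 = 0
  B[9] = 0 XOR 1 = 1
  B[10] = 1 XOR 0 = 1
  B[11] = 1 XOR 0 = 1
= 110011110111 (3319 decimal)


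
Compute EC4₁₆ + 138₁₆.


Align and add column by column (LSB to MSB, each column mod 16 with carry):
  0EC4
+ 0138
  ----
  col 0: 4(4) + 8(8) + 0 (carry in) = 12 → C(12), carry out 0
  col 1: C(12) + 3(3) + 0 (carry in) = 15 → F(15), carry out 0
  col 2: E(14) + 1(1) + 0 (carry in) = 15 → F(15), carry out 0
  col 3: 0(0) + 0(0) + 0 (carry in) = 0 → 0(0), carry out 0
Reading digits MSB→LSB: 0FFC
Strip leading zeros: FFC
= 0xFFC


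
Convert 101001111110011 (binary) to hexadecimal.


Group into 4-bit nibbles: 0101001111110011
  0101 = 5
  0011 = 3
  1111 = F
  0011 = 3
= 0x53F3


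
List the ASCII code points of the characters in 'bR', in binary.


String: 'bR'  (2 characters)
Per-character ASCII lookup:
  'b': lowercase starts at 97: 'b' = 97 + 1 = 98 → 1100010
  'R': uppercase starts at 65: 'R' = 65 + 17 = 82 → 1010010
= 1100010 1010010


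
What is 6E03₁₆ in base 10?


Positional values:
Position 0: 3 × 16^0 = 3 × 1 = 3
Position 1: 0 × 16^1 = 0 × 16 = 0
Position 2: E × 16^2 = 14 × 256 = 3584
Position 3: 6 × 16^3 = 6 × 4096 = 24576
Sum = 3 + 0 + 3584 + 24576
= 28163


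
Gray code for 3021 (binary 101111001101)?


Binary: 101111001101
Gray code: G = B XOR (B >> 1)
B >> 1 = 010111100110
101111001101 XOR 010111100110:
  1 XOR 0 = 1
  0 XOR 1 = 1
  1 XOR 0 = 1
  1 XOR 1 = 0
  1 XOR 1 = 0
  1 XOR 1 = 0
  0 XOR 1 = 1
  0 XOR 0 = 0
  1 XOR 0 = 1
  1 XOR 1 = 0
  0 XOR 1 = 1
  1 XOR 0 = 1
= 111000101011


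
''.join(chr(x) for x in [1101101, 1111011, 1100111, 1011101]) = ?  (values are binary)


Codes (binary): 1101101 1111011 1100111 1011101
Per-code ASCII lookup:
  1101101 = 109  (range 97-122: lowercase, 109 - 97 = 12) → 'm'
  1111011 = 123  (special character) → '{'
  1100111 = 103  (range 97-122: lowercase, 103 - 97 = 6) → 'g'
  1011101 = 93  (special character) → ']'
= 'm{g]'


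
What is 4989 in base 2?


Divide by 2 repeatedly:
4989 ÷ 2 = 2494 remainder 1
2494 ÷ 2 = 1247 remainder 0
1247 ÷ 2 = 623 remainder 1
623 ÷ 2 = 311 remainder 1
311 ÷ 2 = 155 remainder 1
155 ÷ 2 = 77 remainder 1
77 ÷ 2 = 38 remainder 1
38 ÷ 2 = 19 remainder 0
19 ÷ 2 = 9 remainder 1
9 ÷ 2 = 4 remainder 1
4 ÷ 2 = 2 remainder 0
2 ÷ 2 = 1 remainder 0
1 ÷ 2 = 0 remainder 1
Reading remainders bottom-up:
= 1001101111101


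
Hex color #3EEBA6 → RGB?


Hex: #3EEBA6
R = 3E₁₆ = 62
G = EB₁₆ = 235
B = A6₁₆ = 166
= RGB(62, 235, 166)


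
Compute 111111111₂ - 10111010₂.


Align and subtract column by column (LSB to MSB, borrowing when needed):
  111111111
- 010111010
  ---------
  col 0: (1 - 0 borrow-in) - 0 → 1 - 0 = 1, borrow out 0
  col 1: (1 - 0 borrow-in) - 1 → 1 - 1 = 0, borrow out 0
  col 2: (1 - 0 borrow-in) - 0 → 1 - 0 = 1, borrow out 0
  col 3: (1 - 0 borrow-in) - 1 → 1 - 1 = 0, borrow out 0
  col 4: (1 - 0 borrow-in) - 1 → 1 - 1 = 0, borrow out 0
  col 5: (1 - 0 borrow-in) - 1 → 1 - 1 = 0, borrow out 0
  col 6: (1 - 0 borrow-in) - 0 → 1 - 0 = 1, borrow out 0
  col 7: (1 - 0 borrow-in) - 1 → 1 - 1 = 0, borrow out 0
  col 8: (1 - 0 borrow-in) - 0 → 1 - 0 = 1, borrow out 0
Reading bits MSB→LSB: 101000101
Strip leading zeros: 101000101
= 101000101


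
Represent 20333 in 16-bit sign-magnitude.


Sign bit: 0 (positive)
Magnitude: 20333 = 100111101101101
= 0100111101101101


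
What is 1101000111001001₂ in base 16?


Group into 4-bit nibbles: 1101000111001001
  1101 = D
  0001 = 1
  1100 = C
  1001 = 9
= 0xD1C9


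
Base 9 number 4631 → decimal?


Positional values (base 9):
  1 × 9^0 = 1 × 1 = 1
  3 × 9^1 = 3 × 9 = 27
  6 × 9^2 = 6 × 81 = 486
  4 × 9^3 = 4 × 729 = 2916
Sum = 1 + 27 + 486 + 2916
= 3430


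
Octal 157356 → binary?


Each octal digit → 3 binary bits:
  1 = 001
  5 = 101
  7 = 111
  3 = 011
  5 = 101
  6 = 110
Concatenate: 001 101 111 011 101 110
= 001101111011101110


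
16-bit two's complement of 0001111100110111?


Original: 0001111100110111
Step 1 - Invert all bits: 1110000011001000
Step 2 - Add 1: 1110000011001000 + 1
= 1110000011001001 (represents -7991)


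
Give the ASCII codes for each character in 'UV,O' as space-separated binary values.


String: 'UV,O'  (4 characters)
Per-character ASCII lookup:
  'U': uppercase starts at 65: 'U' = 65 + 20 = 85 → 1010101
  'V': uppercase starts at 65: 'V' = 65 + 21 = 86 → 1010110
  ',': special character: ',' = 44 → 101100
  'O': uppercase starts at 65: 'O' = 65 + 14 = 79 → 1001111
= 1010101 1010110 101100 1001111


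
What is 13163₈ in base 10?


Positional values:
Position 0: 3 × 8^0 = 3
Position 1: 6 × 8^1 = 48
Position 2: 1 × 8^2 = 64
Position 3: 3 × 8^3 = 1536
Position 4: 1 × 8^4 = 4096
Sum = 3 + 48 + 64 + 1536 + 4096
= 5747


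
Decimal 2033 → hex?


Divide by 16 repeatedly:
2033 ÷ 16 = 127 remainder 1 (1)
127 ÷ 16 = 7 remainder 15 (F)
7 ÷ 16 = 0 remainder 7 (7)
Reading remainders bottom-up:
= 0x7F1


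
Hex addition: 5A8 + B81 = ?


Align and add column by column (LSB to MSB, each column mod 16 with carry):
  05A8
+ 0B81
  ----
  col 0: 8(8) + 1(1) + 0 (carry in) = 9 → 9(9), carry out 0
  col 1: A(10) + 8(8) + 0 (carry in) = 18 → 2(2), carry out 1
  col 2: 5(5) + B(11) + 1 (carry in) = 17 → 1(1), carry out 1
  col 3: 0(0) + 0(0) + 1 (carry in) = 1 → 1(1), carry out 0
Reading digits MSB→LSB: 1129
Strip leading zeros: 1129
= 0x1129


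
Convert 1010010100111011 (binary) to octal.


Group into 3-bit groups: 001010010100111011
  001 = 1
  010 = 2
  010 = 2
  100 = 4
  111 = 7
  011 = 3
= 0o122473


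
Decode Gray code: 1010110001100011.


Gray code: 1010110001100011
MSB stays the same: 1
Each subsequent bit = prev_binary XOR current_gray:
  B[1] = 1 XOR 0 = 1
  B[2] = 1 XOR 1 = 0
  B[3] = 0 XOR 0 = 0
  B[4] = 0 XOR 1 = 1
  B[5] = 1 XOR 1 = 0
  B[6] = 0 XOR 0 = 0
  B[7] = 0 XOR 0 = 0
  B[8] = 0 XOR 0 = 0
  B[9] = 0 XOR 1 = 1
  B[10] = 1 XOR 1 = 0
  B[11] = 0 XOR 0 = 0
  B[12] = 0 XOR 0 = 0
  B[13] = 0 XOR 0 = 0
  B[14] = 0 XOR 1 = 1
  B[15] = 1 XOR 1 = 0
= 1100100001000010 (51266 decimal)


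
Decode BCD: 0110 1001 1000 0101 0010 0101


Each 4-bit group → digit:
  0110 → 6
  1001 → 9
  1000 → 8
  0101 → 5
  0010 → 2
  0101 → 5
= 698525


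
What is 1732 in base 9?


Divide by 9 repeatedly:
1732 ÷ 9 = 192 remainder 4
192 ÷ 9 = 21 remainder 3
21 ÷ 9 = 2 remainder 3
2 ÷ 9 = 0 remainder 2
Reading remainders bottom-up:
= 2334


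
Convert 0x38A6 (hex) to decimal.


Positional values:
Position 0: 6 × 16^0 = 6 × 1 = 6
Position 1: A × 16^1 = 10 × 16 = 160
Position 2: 8 × 16^2 = 8 × 256 = 2048
Position 3: 3 × 16^3 = 3 × 4096 = 12288
Sum = 6 + 160 + 2048 + 12288
= 14502


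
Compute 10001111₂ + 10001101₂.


Align and add column by column (LSB to MSB, carry propagating):
  010001111
+ 010001101
  ---------
  col 0: 1 + 1 + 0 (carry in) = 2 → bit 0, carry out 1
  col 1: 1 + 0 + 1 (carry in) = 2 → bit 0, carry out 1
  col 2: 1 + 1 + 1 (carry in) = 3 → bit 1, carry out 1
  col 3: 1 + 1 + 1 (carry in) = 3 → bit 1, carry out 1
  col 4: 0 + 0 + 1 (carry in) = 1 → bit 1, carry out 0
  col 5: 0 + 0 + 0 (carry in) = 0 → bit 0, carry out 0
  col 6: 0 + 0 + 0 (carry in) = 0 → bit 0, carry out 0
  col 7: 1 + 1 + 0 (carry in) = 2 → bit 0, carry out 1
  col 8: 0 + 0 + 1 (carry in) = 1 → bit 1, carry out 0
Reading bits MSB→LSB: 100011100
Strip leading zeros: 100011100
= 100011100


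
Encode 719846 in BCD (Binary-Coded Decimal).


Each digit → 4-bit binary:
  7 → 0111
  1 → 0001
  9 → 1001
  8 → 1000
  4 → 0100
  6 → 0110
= 0111 0001 1001 1000 0100 0110


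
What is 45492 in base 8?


Divide by 8 repeatedly:
45492 ÷ 8 = 5686 remainder 4
5686 ÷ 8 = 710 remainder 6
710 ÷ 8 = 88 remainder 6
88 ÷ 8 = 11 remainder 0
11 ÷ 8 = 1 remainder 3
1 ÷ 8 = 0 remainder 1
Reading remainders bottom-up:
= 0o130664


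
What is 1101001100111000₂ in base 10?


Positional values:
Bit 3: 1 × 2^3 = 8
Bit 4: 1 × 2^4 = 16
Bit 5: 1 × 2^5 = 32
Bit 8: 1 × 2^8 = 256
Bit 9: 1 × 2^9 = 512
Bit 12: 1 × 2^12 = 4096
Bit 14: 1 × 2^14 = 16384
Bit 15: 1 × 2^15 = 32768
Sum = 8 + 16 + 32 + 256 + 512 + 4096 + 16384 + 32768
= 54072


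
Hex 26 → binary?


Each hex digit → 4 binary bits:
  2 = 0010
  6 = 0110
Concatenate: 0010 0110
= 00100110


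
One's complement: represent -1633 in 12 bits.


Original: 011001100001
Invert all bits:
  bit 0: 0 → 1
  bit 1: 1 → 0
  bit 2: 1 → 0
  bit 3: 0 → 1
  bit 4: 0 → 1
  bit 5: 1 → 0
  bit 6: 1 → 0
  bit 7: 0 → 1
  bit 8: 0 → 1
  bit 9: 0 → 1
  bit 10: 0 → 1
  bit 11: 1 → 0
= 100110011110


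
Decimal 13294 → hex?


Divide by 16 repeatedly:
13294 ÷ 16 = 830 remainder 14 (E)
830 ÷ 16 = 51 remainder 14 (E)
51 ÷ 16 = 3 remainder 3 (3)
3 ÷ 16 = 0 remainder 3 (3)
Reading remainders bottom-up:
= 0x33EE


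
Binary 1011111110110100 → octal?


Group into 3-bit groups: 001011111110110100
  001 = 1
  011 = 3
  111 = 7
  110 = 6
  110 = 6
  100 = 4
= 0o137664


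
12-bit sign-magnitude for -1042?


Sign bit: 1 (negative)
Magnitude: 1042 = 10000010010
= 110000010010


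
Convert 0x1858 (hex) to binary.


Each hex digit → 4 binary bits:
  1 = 0001
  8 = 1000
  5 = 0101
  8 = 1000
Concatenate: 0001 1000 0101 1000
= 0001100001011000


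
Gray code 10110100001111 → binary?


Gray code: 10110100001111
MSB stays the same: 1
Each subsequent bit = prev_binary XOR current_gray:
  B[1] = 1 XOR 0 = 1
  B[2] = 1 XOR 1 = 0
  B[3] = 0 XOR 1 = 1
  B[4] = 1 XOR 0 = 1
  B[5] = 1 XOR 1 = 0
  B[6] = 0 XOR 0 = 0
  B[7] = 0 XOR 0 = 0
  B[8] = 0 XOR 0 = 0
  B[9] = 0 XOR 0 = 0
  B[10] = 0 XOR 1 = 1
  B[11] = 1 XOR 1 = 0
  B[12] = 0 XOR 1 = 1
  B[13] = 1 XOR 1 = 0
= 11011000001010 (13834 decimal)


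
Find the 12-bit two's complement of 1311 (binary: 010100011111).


Original: 010100011111
Step 1 - Invert all bits: 101011100000
Step 2 - Add 1: 101011100000 + 1
= 101011100001 (represents -1311)


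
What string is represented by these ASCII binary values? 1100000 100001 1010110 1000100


Codes (binary): 1100000 100001 1010110 1000100
Per-code ASCII lookup:
  1100000 = 96  (special character) → '`'
  100001 = 33  (special character) → '!'
  1010110 = 86  (range 65-90: uppercase, 86 - 65 = 21) → 'V'
  1000100 = 68  (range 65-90: uppercase, 68 - 65 = 3) → 'D'
= '`!VD'


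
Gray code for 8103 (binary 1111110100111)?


Binary: 1111110100111
Gray code: G = B XOR (B >> 1)
B >> 1 = 0111111010011
1111110100111 XOR 0111111010011:
  1 XOR 0 = 1
  1 XOR 1 = 0
  1 XOR 1 = 0
  1 XOR 1 = 0
  1 XOR 1 = 0
  1 XOR 1 = 0
  0 XOR 1 = 1
  1 XOR 0 = 1
  0 XOR 1 = 1
  0 XOR 0 = 0
  1 XOR 0 = 1
  1 XOR 1 = 0
  1 XOR 1 = 0
= 1000001110100


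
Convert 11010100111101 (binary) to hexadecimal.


Group into 4-bit nibbles: 0011010100111101
  0011 = 3
  0101 = 5
  0011 = 3
  1101 = D
= 0x353D


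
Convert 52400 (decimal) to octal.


Divide by 8 repeatedly:
52400 ÷ 8 = 6550 remainder 0
6550 ÷ 8 = 818 remainder 6
818 ÷ 8 = 102 remainder 2
102 ÷ 8 = 12 remainder 6
12 ÷ 8 = 1 remainder 4
1 ÷ 8 = 0 remainder 1
Reading remainders bottom-up:
= 0o146260


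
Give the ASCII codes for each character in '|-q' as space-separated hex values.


String: '|-q'  (3 characters)
Per-character ASCII lookup:
  '|': special character: '|' = 124 → 0x7C
  '-': special character: '-' = 45 → 0x2D
  'q': lowercase starts at 97: 'q' = 97 + 16 = 113 → 0x71
= 0x7C 0x2D 0x71


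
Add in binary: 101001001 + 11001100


Align and add column by column (LSB to MSB, carry propagating):
  0101001001
+ 0011001100
  ----------
  col 0: 1 + 0 + 0 (carry in) = 1 → bit 1, carry out 0
  col 1: 0 + 0 + 0 (carry in) = 0 → bit 0, carry out 0
  col 2: 0 + 1 + 0 (carry in) = 1 → bit 1, carry out 0
  col 3: 1 + 1 + 0 (carry in) = 2 → bit 0, carry out 1
  col 4: 0 + 0 + 1 (carry in) = 1 → bit 1, carry out 0
  col 5: 0 + 0 + 0 (carry in) = 0 → bit 0, carry out 0
  col 6: 1 + 1 + 0 (carry in) = 2 → bit 0, carry out 1
  col 7: 0 + 1 + 1 (carry in) = 2 → bit 0, carry out 1
  col 8: 1 + 0 + 1 (carry in) = 2 → bit 0, carry out 1
  col 9: 0 + 0 + 1 (carry in) = 1 → bit 1, carry out 0
Reading bits MSB→LSB: 1000010101
Strip leading zeros: 1000010101
= 1000010101


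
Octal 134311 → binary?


Each octal digit → 3 binary bits:
  1 = 001
  3 = 011
  4 = 100
  3 = 011
  1 = 001
  1 = 001
Concatenate: 001 011 100 011 001 001
= 001011100011001001


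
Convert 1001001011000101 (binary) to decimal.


Positional values:
Bit 0: 1 × 2^0 = 1
Bit 2: 1 × 2^2 = 4
Bit 6: 1 × 2^6 = 64
Bit 7: 1 × 2^7 = 128
Bit 9: 1 × 2^9 = 512
Bit 12: 1 × 2^12 = 4096
Bit 15: 1 × 2^15 = 32768
Sum = 1 + 4 + 64 + 128 + 512 + 4096 + 32768
= 37573


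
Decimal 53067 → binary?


Divide by 2 repeatedly:
53067 ÷ 2 = 26533 remainder 1
26533 ÷ 2 = 13266 remainder 1
13266 ÷ 2 = 6633 remainder 0
6633 ÷ 2 = 3316 remainder 1
3316 ÷ 2 = 1658 remainder 0
1658 ÷ 2 = 829 remainder 0
829 ÷ 2 = 414 remainder 1
414 ÷ 2 = 207 remainder 0
207 ÷ 2 = 103 remainder 1
103 ÷ 2 = 51 remainder 1
51 ÷ 2 = 25 remainder 1
25 ÷ 2 = 12 remainder 1
12 ÷ 2 = 6 remainder 0
6 ÷ 2 = 3 remainder 0
3 ÷ 2 = 1 remainder 1
1 ÷ 2 = 0 remainder 1
Reading remainders bottom-up:
= 1100111101001011


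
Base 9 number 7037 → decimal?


Positional values (base 9):
  7 × 9^0 = 7 × 1 = 7
  3 × 9^1 = 3 × 9 = 27
  0 × 9^2 = 0 × 81 = 0
  7 × 9^3 = 7 × 729 = 5103
Sum = 7 + 27 + 0 + 5103
= 5137


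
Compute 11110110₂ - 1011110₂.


Align and subtract column by column (LSB to MSB, borrowing when needed):
  11110110
- 01011110
  --------
  col 0: (0 - 0 borrow-in) - 0 → 0 - 0 = 0, borrow out 0
  col 1: (1 - 0 borrow-in) - 1 → 1 - 1 = 0, borrow out 0
  col 2: (1 - 0 borrow-in) - 1 → 1 - 1 = 0, borrow out 0
  col 3: (0 - 0 borrow-in) - 1 → borrow from next column: (0+2) - 1 = 1, borrow out 1
  col 4: (1 - 1 borrow-in) - 1 → borrow from next column: (0+2) - 1 = 1, borrow out 1
  col 5: (1 - 1 borrow-in) - 0 → 0 - 0 = 0, borrow out 0
  col 6: (1 - 0 borrow-in) - 1 → 1 - 1 = 0, borrow out 0
  col 7: (1 - 0 borrow-in) - 0 → 1 - 0 = 1, borrow out 0
Reading bits MSB→LSB: 10011000
Strip leading zeros: 10011000
= 10011000


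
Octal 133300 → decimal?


Positional values:
Position 0: 0 × 8^0 = 0
Position 1: 0 × 8^1 = 0
Position 2: 3 × 8^2 = 192
Position 3: 3 × 8^3 = 1536
Position 4: 3 × 8^4 = 12288
Position 5: 1 × 8^5 = 32768
Sum = 0 + 0 + 192 + 1536 + 12288 + 32768
= 46784


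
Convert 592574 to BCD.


Each digit → 4-bit binary:
  5 → 0101
  9 → 1001
  2 → 0010
  5 → 0101
  7 → 0111
  4 → 0100
= 0101 1001 0010 0101 0111 0100


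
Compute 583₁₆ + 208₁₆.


Align and add column by column (LSB to MSB, each column mod 16 with carry):
  0583
+ 0208
  ----
  col 0: 3(3) + 8(8) + 0 (carry in) = 11 → B(11), carry out 0
  col 1: 8(8) + 0(0) + 0 (carry in) = 8 → 8(8), carry out 0
  col 2: 5(5) + 2(2) + 0 (carry in) = 7 → 7(7), carry out 0
  col 3: 0(0) + 0(0) + 0 (carry in) = 0 → 0(0), carry out 0
Reading digits MSB→LSB: 078B
Strip leading zeros: 78B
= 0x78B
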